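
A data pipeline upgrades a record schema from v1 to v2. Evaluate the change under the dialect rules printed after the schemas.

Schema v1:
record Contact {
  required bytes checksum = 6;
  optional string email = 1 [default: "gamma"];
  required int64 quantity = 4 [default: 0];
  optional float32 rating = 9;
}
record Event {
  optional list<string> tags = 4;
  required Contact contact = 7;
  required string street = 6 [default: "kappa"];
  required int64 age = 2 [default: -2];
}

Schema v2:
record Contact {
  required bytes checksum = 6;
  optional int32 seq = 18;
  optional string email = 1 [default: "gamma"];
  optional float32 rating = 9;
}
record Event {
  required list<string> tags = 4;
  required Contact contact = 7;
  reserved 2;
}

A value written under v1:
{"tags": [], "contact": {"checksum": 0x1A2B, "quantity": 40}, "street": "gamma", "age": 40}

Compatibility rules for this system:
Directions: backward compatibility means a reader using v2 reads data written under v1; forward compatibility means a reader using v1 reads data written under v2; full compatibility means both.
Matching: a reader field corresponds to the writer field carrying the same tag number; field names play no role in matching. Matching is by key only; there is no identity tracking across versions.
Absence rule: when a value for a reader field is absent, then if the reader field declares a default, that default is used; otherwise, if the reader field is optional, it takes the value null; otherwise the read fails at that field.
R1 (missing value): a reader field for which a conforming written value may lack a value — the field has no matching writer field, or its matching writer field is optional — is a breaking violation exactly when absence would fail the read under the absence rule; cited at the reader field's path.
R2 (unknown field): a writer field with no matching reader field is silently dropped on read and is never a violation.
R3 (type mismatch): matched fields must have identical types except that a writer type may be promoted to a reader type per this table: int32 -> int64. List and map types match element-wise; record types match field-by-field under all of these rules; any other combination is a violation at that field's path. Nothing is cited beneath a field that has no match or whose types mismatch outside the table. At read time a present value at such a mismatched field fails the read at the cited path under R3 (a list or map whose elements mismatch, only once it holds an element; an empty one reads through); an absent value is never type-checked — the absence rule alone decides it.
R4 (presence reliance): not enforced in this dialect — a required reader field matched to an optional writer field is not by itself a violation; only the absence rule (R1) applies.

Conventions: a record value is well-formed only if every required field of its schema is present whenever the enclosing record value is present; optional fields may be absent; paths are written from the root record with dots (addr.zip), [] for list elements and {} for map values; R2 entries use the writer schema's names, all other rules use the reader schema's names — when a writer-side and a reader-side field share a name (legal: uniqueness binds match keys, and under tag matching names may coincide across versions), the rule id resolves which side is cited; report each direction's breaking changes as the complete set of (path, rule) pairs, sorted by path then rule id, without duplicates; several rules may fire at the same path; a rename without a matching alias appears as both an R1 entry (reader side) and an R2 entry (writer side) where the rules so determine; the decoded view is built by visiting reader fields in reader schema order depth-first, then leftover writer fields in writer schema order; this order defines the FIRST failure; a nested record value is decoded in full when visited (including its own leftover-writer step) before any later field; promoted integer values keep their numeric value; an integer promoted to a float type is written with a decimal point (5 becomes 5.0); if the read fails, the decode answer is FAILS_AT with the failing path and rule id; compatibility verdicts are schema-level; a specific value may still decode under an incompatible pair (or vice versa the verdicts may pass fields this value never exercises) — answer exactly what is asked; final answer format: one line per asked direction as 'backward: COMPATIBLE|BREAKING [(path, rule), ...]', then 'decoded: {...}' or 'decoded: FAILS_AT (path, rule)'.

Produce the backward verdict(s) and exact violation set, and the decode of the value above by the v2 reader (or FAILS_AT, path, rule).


each type pair in Event: writer, then reader
checking backward for Event: reader v2 against writer v1:
  tags: paired with writer tags (list<string> -> list<string>; writer optional)
  contact: paired with writer contact (Contact -> Contact; writer required)
  street (writer side), unknown to reader
  age (writer side), unknown to reader
  contact.checksum: paired with writer contact.checksum (bytes -> bytes; writer required)
  no writer field matches reader contact.seq
  contact.email: paired with writer contact.email (string -> string; writer optional)
  contact.rating: paired with writer contact.rating (float32 -> float32; writer optional)
  contact.quantity (writer side), unknown to reader
  rule R1 violated at tags
  => 1 violation(s): backward is BREAKING for Event
decoding the Event value with the v2 reader:
  tags := []
  contact.checksum := 0x1A2B
  contact.seq := null (absent, optional -> null)
  contact.email := "gamma" (absent -> default)
  contact.rating := null (absent, optional -> null)
  writer contact.quantity: unknown -> dropped
  writer street: unknown -> dropped
  writer age: unknown -> dropped
  => decoded: {"tags": [], "contact": {"checksum": 0x1A2B, "seq": null, "email": "gamma", "rating": null}}

backward: BREAKING [(tags, R1)]; decoded: {"tags": [], "contact": {"checksum": 0x1A2B, "seq": null, "email": "gamma", "rating": null}}


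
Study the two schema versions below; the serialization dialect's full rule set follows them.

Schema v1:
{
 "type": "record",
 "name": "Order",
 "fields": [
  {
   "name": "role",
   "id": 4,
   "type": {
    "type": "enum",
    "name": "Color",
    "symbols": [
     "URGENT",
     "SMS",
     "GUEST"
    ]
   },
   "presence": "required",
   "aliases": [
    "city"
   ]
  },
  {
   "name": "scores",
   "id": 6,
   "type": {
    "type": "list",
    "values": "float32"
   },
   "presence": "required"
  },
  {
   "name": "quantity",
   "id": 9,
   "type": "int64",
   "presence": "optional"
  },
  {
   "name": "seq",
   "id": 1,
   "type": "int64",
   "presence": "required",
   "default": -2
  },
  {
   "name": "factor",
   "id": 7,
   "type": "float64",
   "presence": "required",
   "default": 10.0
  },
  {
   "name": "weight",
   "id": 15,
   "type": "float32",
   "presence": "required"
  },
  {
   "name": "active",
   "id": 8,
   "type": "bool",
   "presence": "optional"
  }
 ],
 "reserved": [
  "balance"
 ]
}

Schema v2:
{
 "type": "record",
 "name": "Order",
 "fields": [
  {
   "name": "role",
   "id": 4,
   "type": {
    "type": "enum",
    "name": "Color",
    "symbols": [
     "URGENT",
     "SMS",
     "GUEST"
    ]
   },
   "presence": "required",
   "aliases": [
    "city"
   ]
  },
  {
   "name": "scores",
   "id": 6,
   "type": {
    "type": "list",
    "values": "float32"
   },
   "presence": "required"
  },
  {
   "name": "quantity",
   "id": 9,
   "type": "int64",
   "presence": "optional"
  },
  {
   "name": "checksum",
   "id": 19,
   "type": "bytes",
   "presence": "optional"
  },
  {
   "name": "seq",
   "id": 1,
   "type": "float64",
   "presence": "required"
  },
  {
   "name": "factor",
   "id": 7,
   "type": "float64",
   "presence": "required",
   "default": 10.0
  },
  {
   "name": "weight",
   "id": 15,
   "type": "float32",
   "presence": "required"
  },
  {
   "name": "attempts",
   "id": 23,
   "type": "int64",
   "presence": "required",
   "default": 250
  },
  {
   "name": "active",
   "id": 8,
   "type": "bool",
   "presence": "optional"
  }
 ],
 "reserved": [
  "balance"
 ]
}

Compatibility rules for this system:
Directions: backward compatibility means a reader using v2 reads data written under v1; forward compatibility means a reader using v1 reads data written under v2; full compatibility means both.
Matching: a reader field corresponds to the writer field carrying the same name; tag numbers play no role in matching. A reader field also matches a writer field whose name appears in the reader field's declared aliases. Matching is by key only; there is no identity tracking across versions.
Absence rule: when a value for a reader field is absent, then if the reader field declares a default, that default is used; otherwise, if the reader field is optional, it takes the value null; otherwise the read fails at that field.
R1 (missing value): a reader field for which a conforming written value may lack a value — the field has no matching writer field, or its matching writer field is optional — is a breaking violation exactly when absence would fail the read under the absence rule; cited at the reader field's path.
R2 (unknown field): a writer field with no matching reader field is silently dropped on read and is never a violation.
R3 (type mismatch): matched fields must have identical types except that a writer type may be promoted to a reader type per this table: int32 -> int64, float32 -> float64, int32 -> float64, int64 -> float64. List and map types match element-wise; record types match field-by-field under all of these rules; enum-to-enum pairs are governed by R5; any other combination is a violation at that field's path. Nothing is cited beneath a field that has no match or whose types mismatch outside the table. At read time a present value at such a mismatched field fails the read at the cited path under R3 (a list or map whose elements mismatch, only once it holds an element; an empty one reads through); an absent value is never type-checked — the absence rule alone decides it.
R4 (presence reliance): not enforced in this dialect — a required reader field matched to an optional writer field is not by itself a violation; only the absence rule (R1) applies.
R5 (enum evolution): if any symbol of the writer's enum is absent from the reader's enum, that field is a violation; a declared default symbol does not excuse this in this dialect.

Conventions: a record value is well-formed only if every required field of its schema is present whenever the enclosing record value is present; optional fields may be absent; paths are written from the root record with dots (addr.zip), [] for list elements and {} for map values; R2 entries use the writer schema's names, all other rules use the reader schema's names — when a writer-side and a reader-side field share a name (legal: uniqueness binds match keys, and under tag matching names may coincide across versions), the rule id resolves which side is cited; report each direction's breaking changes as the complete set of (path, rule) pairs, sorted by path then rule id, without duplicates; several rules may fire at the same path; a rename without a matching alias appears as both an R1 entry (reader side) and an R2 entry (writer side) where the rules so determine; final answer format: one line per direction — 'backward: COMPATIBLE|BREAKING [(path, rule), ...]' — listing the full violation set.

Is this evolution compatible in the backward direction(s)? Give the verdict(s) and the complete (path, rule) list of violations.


backward: COMPATIBLE []

each type pair in Order: writer, then reader
backward for Order (reader v2, writer v1):
  Color -> Color, writer required: role aligns to role
  list<float32> -> list<float32>, writer required: scores aligns to scores
  int64 -> int64, writer optional: quantity aligns to quantity
  checksum has no writer counterpart
  int64 -> float64, writer required: seq aligns to seq
  float64 -> float64, writer required: factor aligns to factor
  float32 -> float32, writer required: weight aligns to weight
  attempts has no writer counterpart
  bool -> bool, writer optional: active aligns to active
  => backward verdict for Order: COMPATIBLE, no violations
the rest of the Order diff is inert for this question:
  added field checksum to record Order: optional bytes, tag 19 (in v2 it sits immediately before seq) -> no rule fires on it in Order's dialect; the asked verdict holds
  field seq in record Order: type int64 changed to float64 (its default is dropped) -> affects forward compatibility only, which is not asked
  added field attempts to record Order: required int64, tag 23, default 250 (in v2 it sits immediately before active) -> no rule fires on it in Order's dialect; the asked verdict holds


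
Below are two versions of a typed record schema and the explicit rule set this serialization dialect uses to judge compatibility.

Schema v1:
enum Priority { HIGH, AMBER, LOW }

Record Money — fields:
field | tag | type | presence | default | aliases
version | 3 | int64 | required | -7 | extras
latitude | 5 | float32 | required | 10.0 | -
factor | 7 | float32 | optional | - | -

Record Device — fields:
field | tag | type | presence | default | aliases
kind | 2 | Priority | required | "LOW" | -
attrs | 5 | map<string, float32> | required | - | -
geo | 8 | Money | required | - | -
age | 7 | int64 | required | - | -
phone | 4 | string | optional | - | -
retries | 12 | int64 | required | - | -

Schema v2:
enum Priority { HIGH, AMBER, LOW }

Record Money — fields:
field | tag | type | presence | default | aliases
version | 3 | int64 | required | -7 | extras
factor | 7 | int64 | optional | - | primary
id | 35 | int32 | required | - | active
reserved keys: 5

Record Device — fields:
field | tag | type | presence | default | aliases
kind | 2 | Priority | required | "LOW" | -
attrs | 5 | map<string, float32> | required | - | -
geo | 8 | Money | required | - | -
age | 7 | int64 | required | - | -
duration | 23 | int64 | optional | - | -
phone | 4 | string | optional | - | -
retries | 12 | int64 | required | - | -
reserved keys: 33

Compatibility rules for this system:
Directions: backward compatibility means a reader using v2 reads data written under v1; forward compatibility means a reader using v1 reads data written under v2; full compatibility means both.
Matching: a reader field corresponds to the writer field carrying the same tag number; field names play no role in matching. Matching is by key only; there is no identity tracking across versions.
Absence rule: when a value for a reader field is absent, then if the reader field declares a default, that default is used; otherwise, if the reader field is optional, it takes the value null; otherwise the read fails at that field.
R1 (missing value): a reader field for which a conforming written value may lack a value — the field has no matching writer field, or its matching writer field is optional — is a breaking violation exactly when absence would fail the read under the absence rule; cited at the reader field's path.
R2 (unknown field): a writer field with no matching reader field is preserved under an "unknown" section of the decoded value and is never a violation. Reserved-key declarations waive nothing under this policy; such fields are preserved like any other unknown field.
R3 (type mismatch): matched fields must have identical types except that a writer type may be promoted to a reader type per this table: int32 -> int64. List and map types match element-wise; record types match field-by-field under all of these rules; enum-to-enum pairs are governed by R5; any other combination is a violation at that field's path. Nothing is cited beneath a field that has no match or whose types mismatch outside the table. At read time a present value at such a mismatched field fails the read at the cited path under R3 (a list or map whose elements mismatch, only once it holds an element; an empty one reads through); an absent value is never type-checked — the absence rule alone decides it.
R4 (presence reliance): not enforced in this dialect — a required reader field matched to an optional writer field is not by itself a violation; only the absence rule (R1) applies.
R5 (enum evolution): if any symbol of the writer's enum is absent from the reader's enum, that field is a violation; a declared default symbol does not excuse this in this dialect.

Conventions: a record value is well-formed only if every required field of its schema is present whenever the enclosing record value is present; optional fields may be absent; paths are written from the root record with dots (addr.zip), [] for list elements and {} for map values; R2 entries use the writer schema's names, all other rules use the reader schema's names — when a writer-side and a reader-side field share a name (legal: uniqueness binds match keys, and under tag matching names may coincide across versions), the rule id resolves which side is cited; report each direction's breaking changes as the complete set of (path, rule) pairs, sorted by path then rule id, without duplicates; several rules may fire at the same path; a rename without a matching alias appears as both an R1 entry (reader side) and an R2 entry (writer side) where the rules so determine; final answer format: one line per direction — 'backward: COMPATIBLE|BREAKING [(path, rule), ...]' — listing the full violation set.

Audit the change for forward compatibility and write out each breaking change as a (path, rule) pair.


forward: BREAKING [(geo.factor, R3)]

each type pair in Device: writer, then reader
forward pass over Device, reader schema v1, writer schema v2:
  kind: paired with writer kind (Priority -> Priority; writer required)
  attrs: paired with writer attrs (map<string, float32> -> map<string, float32>; writer required)
  geo: paired with writer geo (Money -> Money; writer required)
  age: paired with writer age (int64 -> int64; writer required)
  phone: paired with writer phone (string -> string; writer optional)
  retries: paired with writer retries (int64 -> int64; writer required)
  writer duration: unknown to reader
  geo.version: paired with writer geo.version (int64 -> int64; writer required)
  geo.latitude has no writer counterpart
  geo.factor: paired with writer geo.factor (int64 -> float32; writer optional)
  writer geo.id: unknown to reader
  R3 fires at geo.factor
  => 1 violation(s): forward is BREAKING for Device
diffs on Device not affecting the asked answer:
  added field id to record Money: required int32, tag 35 (in v2 it sits last) -> fires only in the backward direction of Device, which is not asked here
  added field duration to record Device: optional int64, tag 23 (in v2 it sits immediately before phone) -> inert for the asked Device verdict: nothing fires
  removed field latitude from record Money (its key 5 joins the reserved list) -> inert for the asked Device verdict: nothing fires


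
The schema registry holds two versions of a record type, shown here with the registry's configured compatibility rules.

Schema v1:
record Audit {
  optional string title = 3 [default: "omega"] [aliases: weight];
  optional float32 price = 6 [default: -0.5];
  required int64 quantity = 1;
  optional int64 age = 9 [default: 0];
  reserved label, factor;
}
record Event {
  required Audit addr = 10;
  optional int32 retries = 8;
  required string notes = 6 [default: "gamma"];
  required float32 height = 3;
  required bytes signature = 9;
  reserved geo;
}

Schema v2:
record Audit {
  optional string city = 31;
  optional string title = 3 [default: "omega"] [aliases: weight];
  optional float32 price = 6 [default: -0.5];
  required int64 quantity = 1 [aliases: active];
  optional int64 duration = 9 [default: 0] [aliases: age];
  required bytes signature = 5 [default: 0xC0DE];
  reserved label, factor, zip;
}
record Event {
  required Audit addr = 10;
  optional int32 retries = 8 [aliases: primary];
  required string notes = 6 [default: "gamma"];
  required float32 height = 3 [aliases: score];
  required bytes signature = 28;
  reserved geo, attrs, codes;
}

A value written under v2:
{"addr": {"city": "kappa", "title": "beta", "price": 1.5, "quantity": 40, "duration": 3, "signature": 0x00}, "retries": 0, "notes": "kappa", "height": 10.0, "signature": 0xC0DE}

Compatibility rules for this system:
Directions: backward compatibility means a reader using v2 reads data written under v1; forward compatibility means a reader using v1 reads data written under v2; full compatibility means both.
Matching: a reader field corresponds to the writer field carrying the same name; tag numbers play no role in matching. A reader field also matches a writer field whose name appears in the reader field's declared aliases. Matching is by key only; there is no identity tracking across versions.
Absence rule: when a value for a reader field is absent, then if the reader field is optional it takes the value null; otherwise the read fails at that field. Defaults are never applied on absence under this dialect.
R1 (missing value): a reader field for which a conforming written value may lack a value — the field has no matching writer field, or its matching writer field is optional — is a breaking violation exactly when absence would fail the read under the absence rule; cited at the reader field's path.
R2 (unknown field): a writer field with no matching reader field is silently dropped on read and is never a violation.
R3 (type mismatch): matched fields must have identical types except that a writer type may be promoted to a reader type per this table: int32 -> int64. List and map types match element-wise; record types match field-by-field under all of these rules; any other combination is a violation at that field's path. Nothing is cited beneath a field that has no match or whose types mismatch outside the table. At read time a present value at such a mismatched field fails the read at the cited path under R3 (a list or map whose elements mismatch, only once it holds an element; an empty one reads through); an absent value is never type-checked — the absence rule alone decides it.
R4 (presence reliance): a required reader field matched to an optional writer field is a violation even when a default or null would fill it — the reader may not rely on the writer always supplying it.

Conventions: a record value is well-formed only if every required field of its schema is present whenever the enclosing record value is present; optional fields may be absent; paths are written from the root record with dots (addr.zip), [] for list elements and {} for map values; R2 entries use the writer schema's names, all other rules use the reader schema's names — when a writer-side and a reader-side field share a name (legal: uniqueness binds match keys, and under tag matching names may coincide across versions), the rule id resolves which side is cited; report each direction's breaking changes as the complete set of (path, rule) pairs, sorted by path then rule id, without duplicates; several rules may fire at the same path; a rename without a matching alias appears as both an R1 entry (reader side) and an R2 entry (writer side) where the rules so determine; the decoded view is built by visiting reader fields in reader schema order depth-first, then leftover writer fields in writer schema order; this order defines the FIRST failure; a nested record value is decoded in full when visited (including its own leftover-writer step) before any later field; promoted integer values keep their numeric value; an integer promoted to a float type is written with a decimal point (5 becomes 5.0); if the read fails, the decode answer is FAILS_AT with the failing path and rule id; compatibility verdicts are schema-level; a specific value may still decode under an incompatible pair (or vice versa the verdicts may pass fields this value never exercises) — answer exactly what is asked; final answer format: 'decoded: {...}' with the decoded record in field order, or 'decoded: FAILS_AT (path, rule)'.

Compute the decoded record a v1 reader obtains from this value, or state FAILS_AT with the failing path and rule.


each type pair in Event: writer, then reader
decode (reader v1):
  addr.title := "beta"
  addr.price := 1.5
  addr.quantity := 40
  addr.age := null (absent, optional -> null)
  writer addr.city: unknown -> dropped
  writer addr.duration: unknown -> dropped
  writer addr.signature: unknown -> dropped
  retries := 0
  notes := "kappa"
  height := 10.0
  signature := 0xC0DE
  => decoded: {"addr": {"title": "beta", "price": 1.5, "quantity": 40, "age": null}, "retries": 0, "notes": "kappa", "height": 10.0, "signature": 0xC0DE}
the other Event changes do not affect what is asked:
  added field signature to record Audit: required bytes, tag 5, default 0xC0DE (in v2 it sits last) -> schema-level compatibility only; this Event value's decode is unchanged
  added field city to record Audit: optional string, tag 31 (in v2 it sits immediately before title) -> fires no rule on Event under this dialect and leaves the result unchanged
  field signature in record Event: tag 9 changed to 28 -> fires no rule on Event under this dialect and leaves the result unchanged

decoded: {"addr": {"title": "beta", "price": 1.5, "quantity": 40, "age": null}, "retries": 0, "notes": "kappa", "height": 10.0, "signature": 0xC0DE}


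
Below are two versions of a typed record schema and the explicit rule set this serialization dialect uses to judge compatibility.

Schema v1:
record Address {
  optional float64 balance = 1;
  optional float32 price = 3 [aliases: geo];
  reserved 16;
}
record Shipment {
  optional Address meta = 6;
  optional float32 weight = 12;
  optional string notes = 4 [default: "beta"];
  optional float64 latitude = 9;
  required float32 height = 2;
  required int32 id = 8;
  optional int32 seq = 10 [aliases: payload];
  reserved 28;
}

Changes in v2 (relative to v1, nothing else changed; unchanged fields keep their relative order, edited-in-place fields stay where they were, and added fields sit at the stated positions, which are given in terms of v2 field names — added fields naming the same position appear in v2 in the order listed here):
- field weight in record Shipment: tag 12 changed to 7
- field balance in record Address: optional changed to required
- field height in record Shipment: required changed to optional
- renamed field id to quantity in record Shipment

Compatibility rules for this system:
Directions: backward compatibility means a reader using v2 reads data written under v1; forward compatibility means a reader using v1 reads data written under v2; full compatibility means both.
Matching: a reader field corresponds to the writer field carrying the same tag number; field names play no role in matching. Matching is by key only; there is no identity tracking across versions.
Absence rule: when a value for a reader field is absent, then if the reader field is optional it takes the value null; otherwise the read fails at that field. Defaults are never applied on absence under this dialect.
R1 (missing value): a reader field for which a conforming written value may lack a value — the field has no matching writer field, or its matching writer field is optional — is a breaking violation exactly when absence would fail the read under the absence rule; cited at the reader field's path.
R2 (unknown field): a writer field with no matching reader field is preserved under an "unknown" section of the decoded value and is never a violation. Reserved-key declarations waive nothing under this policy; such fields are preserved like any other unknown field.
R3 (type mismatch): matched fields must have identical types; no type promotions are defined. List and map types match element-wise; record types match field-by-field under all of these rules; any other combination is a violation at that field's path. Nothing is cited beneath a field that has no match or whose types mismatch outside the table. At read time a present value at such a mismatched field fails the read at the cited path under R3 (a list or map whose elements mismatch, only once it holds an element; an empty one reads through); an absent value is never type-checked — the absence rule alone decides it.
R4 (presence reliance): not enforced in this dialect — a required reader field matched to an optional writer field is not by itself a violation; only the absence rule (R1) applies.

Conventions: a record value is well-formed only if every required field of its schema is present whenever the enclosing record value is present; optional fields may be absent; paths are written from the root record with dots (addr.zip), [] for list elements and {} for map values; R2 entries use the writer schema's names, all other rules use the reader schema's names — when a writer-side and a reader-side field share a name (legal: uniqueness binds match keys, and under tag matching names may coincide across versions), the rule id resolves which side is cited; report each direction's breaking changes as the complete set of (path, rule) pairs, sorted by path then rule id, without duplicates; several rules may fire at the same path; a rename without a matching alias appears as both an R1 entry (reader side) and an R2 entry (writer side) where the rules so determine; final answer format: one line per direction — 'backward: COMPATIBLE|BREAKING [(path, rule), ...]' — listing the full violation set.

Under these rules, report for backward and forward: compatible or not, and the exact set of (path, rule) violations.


backward: BREAKING [(meta.balance, R1)]; forward: BREAKING [(height, R1)]

in Shipment below, arrows point writer -> reader
backward analysis of Shipment with v2 as reader and v1 as writer:
  meta: Address -> Address, writer optional; from meta
  weight has no writer counterpart
  notes: string -> string, writer optional; from notes
  latitude: float64 -> float64, writer optional; from latitude
  height: float32 -> float32, writer required; from height
  quantity: int32 -> int32, writer required; from id
  seq: int32 -> int32, writer optional; from seq
  weight (writer side), unknown to reader
  meta.balance: float64 -> float64, writer optional; from meta.balance
  meta.price: float32 -> float32, writer optional; from meta.price
  R1 fires at meta.balance
  => backward verdict for Shipment: BREAKING, 1 violation(s)
forward analysis of Shipment with v1 as reader and v2 as writer:
  meta: Address -> Address, writer optional; from meta
  weight has no writer counterpart
  notes: string -> string, writer optional; from notes
  latitude: float64 -> float64, writer optional; from latitude
  height: float32 -> float32, writer optional; from height
  id: int32 -> int32, writer required; from quantity
  seq: int32 -> int32, writer optional; from seq
  weight (writer side), unknown to reader
  meta.balance: float64 -> float64, writer required; from meta.balance
  meta.price: float32 -> float32, writer optional; from meta.price
  R1 fires at height
  => forward verdict for Shipment: BREAKING, 1 violation(s)


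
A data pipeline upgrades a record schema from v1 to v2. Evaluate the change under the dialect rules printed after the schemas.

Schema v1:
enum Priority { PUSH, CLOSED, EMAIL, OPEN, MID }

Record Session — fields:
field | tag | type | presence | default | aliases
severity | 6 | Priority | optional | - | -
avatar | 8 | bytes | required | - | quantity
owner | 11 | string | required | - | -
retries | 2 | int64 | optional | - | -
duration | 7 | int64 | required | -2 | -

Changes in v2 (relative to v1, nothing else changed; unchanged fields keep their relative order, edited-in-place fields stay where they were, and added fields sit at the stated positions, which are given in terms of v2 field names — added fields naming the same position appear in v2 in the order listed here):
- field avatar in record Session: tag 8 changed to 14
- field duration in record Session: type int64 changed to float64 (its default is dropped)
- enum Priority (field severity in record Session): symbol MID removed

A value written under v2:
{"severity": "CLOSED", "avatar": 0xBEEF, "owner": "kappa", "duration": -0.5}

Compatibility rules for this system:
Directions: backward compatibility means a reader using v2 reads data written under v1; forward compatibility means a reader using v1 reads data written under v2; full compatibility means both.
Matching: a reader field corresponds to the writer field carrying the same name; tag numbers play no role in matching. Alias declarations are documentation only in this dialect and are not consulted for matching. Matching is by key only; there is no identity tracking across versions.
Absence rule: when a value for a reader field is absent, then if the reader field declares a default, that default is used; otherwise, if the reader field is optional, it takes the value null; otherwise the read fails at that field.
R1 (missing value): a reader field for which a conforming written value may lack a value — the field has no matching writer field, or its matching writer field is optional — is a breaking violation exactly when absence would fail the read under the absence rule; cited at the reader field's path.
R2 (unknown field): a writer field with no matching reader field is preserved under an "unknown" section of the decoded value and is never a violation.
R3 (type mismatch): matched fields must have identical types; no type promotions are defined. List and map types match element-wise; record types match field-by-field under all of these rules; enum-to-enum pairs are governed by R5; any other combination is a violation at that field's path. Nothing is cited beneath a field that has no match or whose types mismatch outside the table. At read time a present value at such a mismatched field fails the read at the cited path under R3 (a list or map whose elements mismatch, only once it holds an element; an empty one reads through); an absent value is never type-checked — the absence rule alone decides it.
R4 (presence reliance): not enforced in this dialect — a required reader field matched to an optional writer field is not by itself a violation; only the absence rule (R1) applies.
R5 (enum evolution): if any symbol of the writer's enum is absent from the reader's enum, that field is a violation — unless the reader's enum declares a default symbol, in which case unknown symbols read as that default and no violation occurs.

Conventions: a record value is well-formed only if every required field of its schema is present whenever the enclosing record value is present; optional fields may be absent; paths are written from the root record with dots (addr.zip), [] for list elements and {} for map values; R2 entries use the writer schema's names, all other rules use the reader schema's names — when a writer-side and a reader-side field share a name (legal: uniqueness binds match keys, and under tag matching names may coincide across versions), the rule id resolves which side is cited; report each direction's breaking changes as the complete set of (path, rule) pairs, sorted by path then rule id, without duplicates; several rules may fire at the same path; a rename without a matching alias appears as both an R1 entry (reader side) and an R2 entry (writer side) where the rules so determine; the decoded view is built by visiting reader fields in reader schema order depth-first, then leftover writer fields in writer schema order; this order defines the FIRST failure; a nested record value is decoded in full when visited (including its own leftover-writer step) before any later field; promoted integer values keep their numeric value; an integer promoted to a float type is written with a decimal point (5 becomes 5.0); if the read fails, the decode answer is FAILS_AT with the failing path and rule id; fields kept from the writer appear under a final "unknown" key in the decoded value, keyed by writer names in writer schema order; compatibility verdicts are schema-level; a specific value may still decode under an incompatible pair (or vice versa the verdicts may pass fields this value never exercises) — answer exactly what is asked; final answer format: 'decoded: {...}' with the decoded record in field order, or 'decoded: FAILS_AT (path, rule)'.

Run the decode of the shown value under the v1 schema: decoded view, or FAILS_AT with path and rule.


arrows below run writer -> reader for Session
decoding the Session value with the v1 reader:
  severity := "CLOSED"
  avatar := 0xBEEF
  owner := "kappa"
  retries := null (missing; optional => null)
  read fails at duration under R3
  => FAILS_AT (duration, R3)
remaining Session differences; none change what is asked:
  field avatar in record Session: tag 8 changed to 14 -> no rule fires on it and the decoded Session view is identical with or without it
  enum Priority (field severity in record Session): symbol MID removed -> affects the rule determinations only; this particular Session value decodes identically

decoded: FAILS_AT (duration, R3)


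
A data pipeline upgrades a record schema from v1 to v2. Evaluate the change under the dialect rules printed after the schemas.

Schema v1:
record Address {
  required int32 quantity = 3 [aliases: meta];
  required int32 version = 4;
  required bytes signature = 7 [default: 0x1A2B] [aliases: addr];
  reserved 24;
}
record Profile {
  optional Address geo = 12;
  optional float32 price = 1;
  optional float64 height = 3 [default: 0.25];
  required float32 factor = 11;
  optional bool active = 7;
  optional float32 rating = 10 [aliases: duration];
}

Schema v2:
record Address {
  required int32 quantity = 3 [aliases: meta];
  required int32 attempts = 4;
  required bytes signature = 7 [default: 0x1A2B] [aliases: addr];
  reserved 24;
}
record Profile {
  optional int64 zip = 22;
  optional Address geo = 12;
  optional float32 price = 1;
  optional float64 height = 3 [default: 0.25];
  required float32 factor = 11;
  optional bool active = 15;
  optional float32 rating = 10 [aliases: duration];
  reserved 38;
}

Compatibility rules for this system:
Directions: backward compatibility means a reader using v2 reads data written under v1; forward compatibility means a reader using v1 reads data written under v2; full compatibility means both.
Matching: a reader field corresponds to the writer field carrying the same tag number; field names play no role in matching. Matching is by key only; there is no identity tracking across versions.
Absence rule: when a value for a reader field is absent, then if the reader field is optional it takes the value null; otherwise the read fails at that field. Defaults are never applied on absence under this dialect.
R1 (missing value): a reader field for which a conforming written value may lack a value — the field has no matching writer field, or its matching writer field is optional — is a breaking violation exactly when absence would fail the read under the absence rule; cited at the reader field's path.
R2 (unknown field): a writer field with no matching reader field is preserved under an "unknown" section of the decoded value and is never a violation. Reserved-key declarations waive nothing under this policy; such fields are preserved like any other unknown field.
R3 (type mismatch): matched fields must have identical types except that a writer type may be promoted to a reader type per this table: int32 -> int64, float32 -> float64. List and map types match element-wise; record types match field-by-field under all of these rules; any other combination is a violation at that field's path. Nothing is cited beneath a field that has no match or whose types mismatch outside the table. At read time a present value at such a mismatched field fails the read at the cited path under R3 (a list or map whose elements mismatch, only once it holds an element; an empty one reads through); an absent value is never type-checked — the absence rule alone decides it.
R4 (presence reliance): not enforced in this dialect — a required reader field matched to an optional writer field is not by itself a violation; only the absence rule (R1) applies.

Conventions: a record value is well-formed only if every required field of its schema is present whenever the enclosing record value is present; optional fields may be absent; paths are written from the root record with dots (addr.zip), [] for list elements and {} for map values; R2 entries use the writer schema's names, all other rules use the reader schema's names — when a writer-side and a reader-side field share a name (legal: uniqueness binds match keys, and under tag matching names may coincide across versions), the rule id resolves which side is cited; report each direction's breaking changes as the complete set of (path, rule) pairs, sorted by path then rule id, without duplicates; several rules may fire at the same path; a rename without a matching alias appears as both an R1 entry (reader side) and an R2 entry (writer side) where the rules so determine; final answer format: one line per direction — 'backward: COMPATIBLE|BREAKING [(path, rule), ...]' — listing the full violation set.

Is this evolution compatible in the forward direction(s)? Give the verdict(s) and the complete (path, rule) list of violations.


each type pair in Profile: writer, then reader
forward on Profile — v1 reading data written by v2:
  geo: paired with writer geo (Address -> Address; writer optional)
  price: paired with writer price (float32 -> float32; writer optional)
  height: paired with writer height (float64 -> float64; writer optional)
  factor: paired with writer factor (float32 -> float32; writer required)
  active has no writer counterpart
  rating: paired with writer rating (float32 -> float32; writer optional)
  writer zip: unknown to reader
  writer active: unknown to reader
  geo.quantity: paired with writer geo.quantity (int32 -> int32; writer required)
  geo.version: paired with writer geo.attempts (int32 -> int32; writer required)
  geo.signature: paired with writer geo.signature (bytes -> bytes; writer required)
  => forward: COMPATIBLE
remaining Profile differences; none change what is asked:
  added field zip to record Profile: optional int64, tag 22 (in v2 it sits immediately before geo) -> fires no rule on Profile, leaving the asked answer as it is
  field active in record Profile: tag 7 changed to 15 -> fires no rule on Profile, leaving the asked answer as it is
  renamed field version to attempts in record Address -> fires no rule on Profile, leaving the asked answer as it is

forward: COMPATIBLE []
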